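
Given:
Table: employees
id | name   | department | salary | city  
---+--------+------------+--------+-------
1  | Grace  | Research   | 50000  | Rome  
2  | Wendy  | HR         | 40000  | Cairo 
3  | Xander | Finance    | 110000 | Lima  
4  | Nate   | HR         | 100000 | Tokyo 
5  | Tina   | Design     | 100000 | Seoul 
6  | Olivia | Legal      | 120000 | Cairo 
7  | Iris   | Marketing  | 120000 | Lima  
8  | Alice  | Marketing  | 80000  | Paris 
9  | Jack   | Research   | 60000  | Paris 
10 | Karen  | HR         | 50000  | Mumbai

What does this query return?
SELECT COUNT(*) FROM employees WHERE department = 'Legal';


Counting rows where department = 'Legal'
  Olivia -> MATCH


1


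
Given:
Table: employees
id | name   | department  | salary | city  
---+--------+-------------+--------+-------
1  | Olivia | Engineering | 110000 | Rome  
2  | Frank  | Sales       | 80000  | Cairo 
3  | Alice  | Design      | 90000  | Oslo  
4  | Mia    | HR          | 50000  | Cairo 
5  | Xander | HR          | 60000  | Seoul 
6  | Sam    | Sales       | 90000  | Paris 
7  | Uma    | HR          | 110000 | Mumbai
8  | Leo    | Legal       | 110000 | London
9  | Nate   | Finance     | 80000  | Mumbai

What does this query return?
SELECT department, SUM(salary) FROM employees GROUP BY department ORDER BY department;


Summing salary within each department:
  Design: 90000 = 90000
  Engineering: 110000 = 110000
  Finance: 80000 = 80000
  HR: 50000 + 60000 + 110000 = 220000
  Legal: 110000 = 110000
  Sales: 80000 + 90000 = 170000


6 groups:
Design, 90000
Engineering, 110000
Finance, 80000
HR, 220000
Legal, 110000
Sales, 170000


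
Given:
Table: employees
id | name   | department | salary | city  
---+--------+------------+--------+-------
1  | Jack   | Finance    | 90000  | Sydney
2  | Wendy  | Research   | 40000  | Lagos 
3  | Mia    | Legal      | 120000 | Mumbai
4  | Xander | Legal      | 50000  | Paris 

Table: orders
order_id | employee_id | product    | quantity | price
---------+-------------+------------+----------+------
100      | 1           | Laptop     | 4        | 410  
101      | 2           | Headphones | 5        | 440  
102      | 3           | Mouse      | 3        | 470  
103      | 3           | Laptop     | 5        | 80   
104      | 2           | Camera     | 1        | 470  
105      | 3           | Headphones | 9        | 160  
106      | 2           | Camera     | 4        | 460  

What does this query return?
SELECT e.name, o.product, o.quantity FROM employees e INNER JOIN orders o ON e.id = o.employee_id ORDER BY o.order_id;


Joining employees.id = orders.employee_id:
  employee Jack (id=1) -> order Laptop
  employee Wendy (id=2) -> order Headphones
  employee Mia (id=3) -> order Mouse
  employee Mia (id=3) -> order Laptop
  employee Wendy (id=2) -> order Camera
  employee Mia (id=3) -> order Headphones
  employee Wendy (id=2) -> order Camera


7 rows:
Jack, Laptop, 4
Wendy, Headphones, 5
Mia, Mouse, 3
Mia, Laptop, 5
Wendy, Camera, 1
Mia, Headphones, 9
Wendy, Camera, 4


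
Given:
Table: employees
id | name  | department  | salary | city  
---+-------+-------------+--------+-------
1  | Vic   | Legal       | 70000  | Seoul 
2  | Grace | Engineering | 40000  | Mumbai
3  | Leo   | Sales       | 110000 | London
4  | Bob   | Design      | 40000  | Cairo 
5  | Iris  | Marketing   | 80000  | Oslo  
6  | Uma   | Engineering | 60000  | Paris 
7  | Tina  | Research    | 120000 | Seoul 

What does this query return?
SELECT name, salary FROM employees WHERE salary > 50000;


Filtering: salary > 50000
Matching: 5 rows

5 rows:
Vic, 70000
Leo, 110000
Iris, 80000
Uma, 60000
Tina, 120000


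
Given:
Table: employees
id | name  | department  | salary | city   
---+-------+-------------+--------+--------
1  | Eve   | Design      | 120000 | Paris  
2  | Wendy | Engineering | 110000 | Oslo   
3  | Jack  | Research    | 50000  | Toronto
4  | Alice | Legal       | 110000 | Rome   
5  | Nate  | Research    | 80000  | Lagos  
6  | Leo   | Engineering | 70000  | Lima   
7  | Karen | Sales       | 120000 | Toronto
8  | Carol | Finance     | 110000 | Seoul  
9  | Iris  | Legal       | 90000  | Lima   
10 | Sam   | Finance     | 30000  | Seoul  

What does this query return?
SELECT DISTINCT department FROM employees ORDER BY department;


All 'department' values (row order): Design, Engineering, Research, Legal, Research, Engineering, Sales, Finance, Legal, Finance
Removing duplicates leaves 6 unique value(s).

6 values:
Design
Engineering
Finance
Legal
Research
Sales


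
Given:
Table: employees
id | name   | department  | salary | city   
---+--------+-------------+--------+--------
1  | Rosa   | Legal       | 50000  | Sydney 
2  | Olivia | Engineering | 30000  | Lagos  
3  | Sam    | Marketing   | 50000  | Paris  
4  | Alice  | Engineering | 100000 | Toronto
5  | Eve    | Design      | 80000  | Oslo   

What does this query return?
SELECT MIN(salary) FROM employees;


Salaries: 50000, 30000, 50000, 100000, 80000
MIN = 30000

30000


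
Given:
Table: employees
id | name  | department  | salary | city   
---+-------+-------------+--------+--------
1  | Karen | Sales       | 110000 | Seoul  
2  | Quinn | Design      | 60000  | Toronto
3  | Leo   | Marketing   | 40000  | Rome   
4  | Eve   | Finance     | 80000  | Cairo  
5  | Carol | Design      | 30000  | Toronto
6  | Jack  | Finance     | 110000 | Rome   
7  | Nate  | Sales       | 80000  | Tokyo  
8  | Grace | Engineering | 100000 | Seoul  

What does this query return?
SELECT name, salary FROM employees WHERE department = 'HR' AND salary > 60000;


Filtering: department = 'HR' AND salary > 60000
Matching: 0 rows

Empty result set (0 rows)


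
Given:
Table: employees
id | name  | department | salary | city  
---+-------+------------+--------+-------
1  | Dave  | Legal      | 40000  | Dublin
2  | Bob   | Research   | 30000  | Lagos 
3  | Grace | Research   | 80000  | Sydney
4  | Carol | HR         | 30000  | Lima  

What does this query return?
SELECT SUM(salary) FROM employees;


SUM(salary) = 40000 + 30000 + 80000 + 30000 = 180000

180000


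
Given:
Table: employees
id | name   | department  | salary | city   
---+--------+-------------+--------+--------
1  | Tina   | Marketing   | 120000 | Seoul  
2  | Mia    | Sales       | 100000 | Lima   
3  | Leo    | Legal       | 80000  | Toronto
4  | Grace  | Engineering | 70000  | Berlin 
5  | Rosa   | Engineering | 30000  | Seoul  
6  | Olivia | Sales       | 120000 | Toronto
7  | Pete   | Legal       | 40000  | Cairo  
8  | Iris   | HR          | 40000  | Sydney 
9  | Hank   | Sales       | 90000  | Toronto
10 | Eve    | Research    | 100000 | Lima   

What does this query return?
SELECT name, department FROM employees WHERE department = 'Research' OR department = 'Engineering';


Filtering: department = 'Research' OR 'Engineering'
Matching: 3 rows

3 rows:
Grace, Engineering
Rosa, Engineering
Eve, Research


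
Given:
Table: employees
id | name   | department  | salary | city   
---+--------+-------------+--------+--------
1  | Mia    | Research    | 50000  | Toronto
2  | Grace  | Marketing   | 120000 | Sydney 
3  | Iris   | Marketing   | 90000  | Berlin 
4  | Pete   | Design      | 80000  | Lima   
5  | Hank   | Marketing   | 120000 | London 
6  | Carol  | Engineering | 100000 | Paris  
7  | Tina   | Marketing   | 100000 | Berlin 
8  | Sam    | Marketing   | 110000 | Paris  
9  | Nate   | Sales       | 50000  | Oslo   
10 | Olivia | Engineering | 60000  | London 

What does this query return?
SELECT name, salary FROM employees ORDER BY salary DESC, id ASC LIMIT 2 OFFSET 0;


Sort by salary DESC (id ASC tiebreak), then skip 0 and take 2
Rows 1 through 2

2 rows:
Grace, 120000
Hank, 120000


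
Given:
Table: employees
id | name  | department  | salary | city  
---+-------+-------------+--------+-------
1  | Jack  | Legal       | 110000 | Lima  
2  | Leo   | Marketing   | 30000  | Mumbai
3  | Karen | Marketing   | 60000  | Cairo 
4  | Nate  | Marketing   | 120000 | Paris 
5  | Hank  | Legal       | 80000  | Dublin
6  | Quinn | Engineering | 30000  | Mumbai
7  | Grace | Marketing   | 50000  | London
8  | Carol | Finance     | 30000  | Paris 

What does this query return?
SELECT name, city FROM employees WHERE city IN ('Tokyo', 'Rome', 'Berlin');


Filtering: city IN ('Tokyo', 'Rome', 'Berlin')
Matching: 0 rows

Empty result set (0 rows)


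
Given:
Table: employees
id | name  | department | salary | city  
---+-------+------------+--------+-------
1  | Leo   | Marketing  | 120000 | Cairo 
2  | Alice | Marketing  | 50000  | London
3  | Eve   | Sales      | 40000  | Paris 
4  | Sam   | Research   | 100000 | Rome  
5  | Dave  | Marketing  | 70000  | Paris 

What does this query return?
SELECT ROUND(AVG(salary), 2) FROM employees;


SUM(salary) = 380000
COUNT = 5
ROUND(AVG, 2) = ROUND(380000 / 5, 2) = 76000.0

76000.0


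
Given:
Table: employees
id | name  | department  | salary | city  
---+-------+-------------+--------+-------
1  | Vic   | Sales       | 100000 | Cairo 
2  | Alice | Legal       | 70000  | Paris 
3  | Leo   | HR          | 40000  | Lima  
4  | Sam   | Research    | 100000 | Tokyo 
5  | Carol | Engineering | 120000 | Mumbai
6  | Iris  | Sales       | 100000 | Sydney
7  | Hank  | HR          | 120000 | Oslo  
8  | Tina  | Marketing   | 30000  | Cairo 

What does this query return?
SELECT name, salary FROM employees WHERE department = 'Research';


Filtering: department = 'Research'
Matching rows: 1

1 rows:
Sam, 100000


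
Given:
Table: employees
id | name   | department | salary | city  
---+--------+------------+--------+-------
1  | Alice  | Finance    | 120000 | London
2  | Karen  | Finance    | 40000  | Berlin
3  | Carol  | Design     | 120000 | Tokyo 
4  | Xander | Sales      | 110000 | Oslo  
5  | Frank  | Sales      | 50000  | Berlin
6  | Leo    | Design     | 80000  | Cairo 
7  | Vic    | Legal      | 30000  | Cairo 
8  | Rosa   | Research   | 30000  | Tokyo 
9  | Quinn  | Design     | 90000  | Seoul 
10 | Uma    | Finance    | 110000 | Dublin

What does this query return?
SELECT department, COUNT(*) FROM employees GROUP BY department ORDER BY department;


Assigning each row to its department group:
  Alice -> Finance
  Karen -> Finance
  Carol -> Design
  Xander -> Sales
  Frank -> Sales
  Leo -> Design
  Vic -> Legal
  Rosa -> Research
  Quinn -> Design
  Uma -> Finance


5 groups:
Design, 3
Finance, 3
Legal, 1
Research, 1
Sales, 2


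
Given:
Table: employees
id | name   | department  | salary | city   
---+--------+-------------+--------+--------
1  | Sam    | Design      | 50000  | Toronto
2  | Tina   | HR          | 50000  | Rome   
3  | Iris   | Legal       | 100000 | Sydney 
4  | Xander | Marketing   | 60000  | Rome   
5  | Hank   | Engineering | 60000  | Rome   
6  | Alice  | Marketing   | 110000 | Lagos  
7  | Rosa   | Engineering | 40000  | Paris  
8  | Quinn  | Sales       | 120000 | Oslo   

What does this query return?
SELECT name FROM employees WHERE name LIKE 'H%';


LIKE 'H%' matches names starting with 'H'
Matching: 1

1 rows:
Hank


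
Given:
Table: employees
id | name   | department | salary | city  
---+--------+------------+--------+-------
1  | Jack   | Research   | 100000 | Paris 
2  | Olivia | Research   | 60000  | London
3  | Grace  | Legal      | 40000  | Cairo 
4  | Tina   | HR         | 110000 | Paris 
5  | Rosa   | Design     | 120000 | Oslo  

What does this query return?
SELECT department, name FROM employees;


Projecting columns: department, name

5 rows:
Research, Jack
Research, Olivia
Legal, Grace
HR, Tina
Design, Rosa


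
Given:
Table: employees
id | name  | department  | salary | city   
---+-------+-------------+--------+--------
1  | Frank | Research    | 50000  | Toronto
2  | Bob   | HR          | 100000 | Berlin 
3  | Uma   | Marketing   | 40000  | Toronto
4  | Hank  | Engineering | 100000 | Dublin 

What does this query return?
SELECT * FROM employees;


SELECT * returns all 4 rows with all columns

4 rows:
1, Frank, Research, 50000, Toronto
2, Bob, HR, 100000, Berlin
3, Uma, Marketing, 40000, Toronto
4, Hank, Engineering, 100000, Dublin


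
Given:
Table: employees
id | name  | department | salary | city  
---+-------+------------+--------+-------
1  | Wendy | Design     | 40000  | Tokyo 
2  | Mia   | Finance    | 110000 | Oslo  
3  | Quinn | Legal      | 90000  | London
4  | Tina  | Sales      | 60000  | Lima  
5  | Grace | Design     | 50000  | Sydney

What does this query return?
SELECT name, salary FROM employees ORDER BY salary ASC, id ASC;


Sorting by salary ASC, then id ASC for ties

5 rows:
Wendy, 40000
Grace, 50000
Tina, 60000
Quinn, 90000
Mia, 110000


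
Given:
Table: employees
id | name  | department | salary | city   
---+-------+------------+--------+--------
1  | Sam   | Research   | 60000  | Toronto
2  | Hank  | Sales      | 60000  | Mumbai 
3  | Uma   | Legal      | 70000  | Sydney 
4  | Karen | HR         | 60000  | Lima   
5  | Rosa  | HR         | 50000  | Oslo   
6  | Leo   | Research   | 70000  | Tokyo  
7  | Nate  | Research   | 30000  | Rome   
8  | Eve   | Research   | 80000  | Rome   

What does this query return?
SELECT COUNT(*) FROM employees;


COUNT(*) counts all rows

8


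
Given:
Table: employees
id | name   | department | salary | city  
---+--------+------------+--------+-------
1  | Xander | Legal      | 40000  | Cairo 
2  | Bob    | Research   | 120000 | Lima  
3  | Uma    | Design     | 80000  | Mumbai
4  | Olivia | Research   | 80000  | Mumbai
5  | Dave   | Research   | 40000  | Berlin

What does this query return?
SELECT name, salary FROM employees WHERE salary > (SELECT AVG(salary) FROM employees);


Subquery: AVG(salary) = 72000.0
Filtering: salary > 72000.0
  Bob (120000) -> MATCH
  Uma (80000) -> MATCH
  Olivia (80000) -> MATCH


3 rows:
Bob, 120000
Uma, 80000
Olivia, 80000


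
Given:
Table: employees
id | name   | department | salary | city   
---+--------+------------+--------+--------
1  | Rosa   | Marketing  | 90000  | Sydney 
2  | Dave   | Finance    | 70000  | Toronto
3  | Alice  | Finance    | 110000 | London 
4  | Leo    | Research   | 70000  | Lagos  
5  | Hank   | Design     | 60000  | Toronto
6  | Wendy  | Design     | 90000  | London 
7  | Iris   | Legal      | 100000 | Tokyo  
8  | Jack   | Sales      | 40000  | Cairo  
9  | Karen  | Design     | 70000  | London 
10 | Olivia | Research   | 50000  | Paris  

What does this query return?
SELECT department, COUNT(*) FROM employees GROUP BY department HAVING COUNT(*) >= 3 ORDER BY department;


Groups with count >= 3:
  Design: 3 -> PASS
  Finance: 2 -> filtered out
  Legal: 1 -> filtered out
  Marketing: 1 -> filtered out
  Research: 2 -> filtered out
  Sales: 1 -> filtered out


1 groups:
Design, 3


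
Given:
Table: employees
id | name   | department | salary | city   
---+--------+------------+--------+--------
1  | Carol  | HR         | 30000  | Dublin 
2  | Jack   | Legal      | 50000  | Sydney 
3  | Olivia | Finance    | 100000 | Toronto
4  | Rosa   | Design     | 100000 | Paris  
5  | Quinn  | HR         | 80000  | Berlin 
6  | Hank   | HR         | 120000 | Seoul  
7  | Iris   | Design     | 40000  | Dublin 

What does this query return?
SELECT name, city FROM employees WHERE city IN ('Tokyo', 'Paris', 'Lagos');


Filtering: city IN ('Tokyo', 'Paris', 'Lagos')
Matching: 1 rows

1 rows:
Rosa, Paris


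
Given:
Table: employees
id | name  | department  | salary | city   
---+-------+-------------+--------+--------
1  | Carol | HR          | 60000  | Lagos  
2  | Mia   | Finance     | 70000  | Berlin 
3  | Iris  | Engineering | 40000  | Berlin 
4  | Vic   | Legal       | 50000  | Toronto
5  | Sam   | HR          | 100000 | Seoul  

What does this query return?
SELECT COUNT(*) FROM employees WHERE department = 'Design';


Counting rows where department = 'Design'


0


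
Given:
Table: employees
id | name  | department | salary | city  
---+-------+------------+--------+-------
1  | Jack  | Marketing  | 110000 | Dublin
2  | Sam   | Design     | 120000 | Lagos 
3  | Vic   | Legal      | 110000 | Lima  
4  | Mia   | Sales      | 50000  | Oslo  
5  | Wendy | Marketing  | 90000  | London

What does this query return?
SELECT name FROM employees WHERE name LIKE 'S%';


LIKE 'S%' matches names starting with 'S'
Matching: 1

1 rows:
Sam


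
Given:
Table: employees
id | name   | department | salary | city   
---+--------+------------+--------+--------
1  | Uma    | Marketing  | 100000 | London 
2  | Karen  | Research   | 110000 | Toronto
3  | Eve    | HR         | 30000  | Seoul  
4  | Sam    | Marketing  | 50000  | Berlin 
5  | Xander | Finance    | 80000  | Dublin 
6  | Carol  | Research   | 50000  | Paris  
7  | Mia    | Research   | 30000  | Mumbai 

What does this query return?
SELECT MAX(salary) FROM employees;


Salaries: 100000, 110000, 30000, 50000, 80000, 50000, 30000
MAX = 110000

110000


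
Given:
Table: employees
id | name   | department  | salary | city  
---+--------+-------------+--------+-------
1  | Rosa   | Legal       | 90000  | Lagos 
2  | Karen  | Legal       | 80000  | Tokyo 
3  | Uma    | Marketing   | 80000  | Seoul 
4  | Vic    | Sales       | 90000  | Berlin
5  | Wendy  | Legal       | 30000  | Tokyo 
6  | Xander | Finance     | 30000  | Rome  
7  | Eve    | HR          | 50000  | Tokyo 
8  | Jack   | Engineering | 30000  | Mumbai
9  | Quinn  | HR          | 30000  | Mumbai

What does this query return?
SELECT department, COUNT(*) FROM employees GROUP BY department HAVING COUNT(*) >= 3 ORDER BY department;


Groups with count >= 3:
  Legal: 3 -> PASS
  Engineering: 1 -> filtered out
  Finance: 1 -> filtered out
  HR: 2 -> filtered out
  Marketing: 1 -> filtered out
  Sales: 1 -> filtered out


1 groups:
Legal, 3


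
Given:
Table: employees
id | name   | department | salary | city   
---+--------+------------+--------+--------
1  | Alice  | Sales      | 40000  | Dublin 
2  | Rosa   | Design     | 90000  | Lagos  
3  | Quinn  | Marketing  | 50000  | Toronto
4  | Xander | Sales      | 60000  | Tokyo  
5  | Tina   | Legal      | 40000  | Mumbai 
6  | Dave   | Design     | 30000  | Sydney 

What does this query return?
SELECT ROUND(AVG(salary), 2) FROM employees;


SUM(salary) = 310000
COUNT = 6
ROUND(AVG, 2) = ROUND(310000 / 6, 2) = 51666.67

51666.67


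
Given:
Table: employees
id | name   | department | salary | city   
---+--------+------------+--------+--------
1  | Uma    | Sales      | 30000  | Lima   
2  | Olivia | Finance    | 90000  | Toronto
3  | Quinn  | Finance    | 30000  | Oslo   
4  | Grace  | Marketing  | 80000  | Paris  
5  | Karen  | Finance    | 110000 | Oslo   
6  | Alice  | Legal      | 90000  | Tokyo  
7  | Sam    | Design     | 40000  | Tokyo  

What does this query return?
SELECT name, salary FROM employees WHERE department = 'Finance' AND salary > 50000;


Filtering: department = 'Finance' AND salary > 50000
Matching: 2 rows

2 rows:
Olivia, 90000
Karen, 110000


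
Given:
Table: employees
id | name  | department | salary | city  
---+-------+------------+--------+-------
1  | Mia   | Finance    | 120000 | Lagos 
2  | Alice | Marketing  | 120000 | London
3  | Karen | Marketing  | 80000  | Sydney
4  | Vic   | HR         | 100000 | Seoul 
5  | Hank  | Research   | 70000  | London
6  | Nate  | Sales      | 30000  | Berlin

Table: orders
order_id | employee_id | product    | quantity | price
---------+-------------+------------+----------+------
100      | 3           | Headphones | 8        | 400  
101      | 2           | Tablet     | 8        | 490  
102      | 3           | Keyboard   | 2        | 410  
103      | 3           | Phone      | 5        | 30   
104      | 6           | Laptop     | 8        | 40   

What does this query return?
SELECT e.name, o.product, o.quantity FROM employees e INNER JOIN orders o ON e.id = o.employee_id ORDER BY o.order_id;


Joining employees.id = orders.employee_id:
  employee Karen (id=3) -> order Headphones
  employee Alice (id=2) -> order Tablet
  employee Karen (id=3) -> order Keyboard
  employee Karen (id=3) -> order Phone
  employee Nate (id=6) -> order Laptop


5 rows:
Karen, Headphones, 8
Alice, Tablet, 8
Karen, Keyboard, 2
Karen, Phone, 5
Nate, Laptop, 8


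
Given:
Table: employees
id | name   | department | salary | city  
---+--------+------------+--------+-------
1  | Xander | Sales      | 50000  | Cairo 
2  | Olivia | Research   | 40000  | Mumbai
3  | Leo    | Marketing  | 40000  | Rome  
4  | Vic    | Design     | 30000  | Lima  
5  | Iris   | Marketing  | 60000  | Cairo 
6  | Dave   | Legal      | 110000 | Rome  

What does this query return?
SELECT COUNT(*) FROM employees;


COUNT(*) counts all rows

6


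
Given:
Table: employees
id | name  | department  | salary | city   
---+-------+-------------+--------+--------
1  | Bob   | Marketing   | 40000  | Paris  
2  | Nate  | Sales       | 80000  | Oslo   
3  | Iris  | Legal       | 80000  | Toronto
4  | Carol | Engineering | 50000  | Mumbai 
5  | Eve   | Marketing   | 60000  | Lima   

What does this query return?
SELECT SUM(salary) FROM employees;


SUM(salary) = 40000 + 80000 + 80000 + 50000 + 60000 = 310000

310000


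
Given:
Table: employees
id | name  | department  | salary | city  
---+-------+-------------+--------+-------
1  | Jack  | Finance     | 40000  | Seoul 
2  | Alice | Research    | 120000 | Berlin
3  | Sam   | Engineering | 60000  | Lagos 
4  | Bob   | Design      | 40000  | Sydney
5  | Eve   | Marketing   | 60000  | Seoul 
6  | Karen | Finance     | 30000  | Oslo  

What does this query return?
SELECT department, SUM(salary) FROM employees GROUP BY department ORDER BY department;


Summing salary within each department:
  Design: 40000 = 40000
  Engineering: 60000 = 60000
  Finance: 40000 + 30000 = 70000
  Marketing: 60000 = 60000
  Research: 120000 = 120000


5 groups:
Design, 40000
Engineering, 60000
Finance, 70000
Marketing, 60000
Research, 120000


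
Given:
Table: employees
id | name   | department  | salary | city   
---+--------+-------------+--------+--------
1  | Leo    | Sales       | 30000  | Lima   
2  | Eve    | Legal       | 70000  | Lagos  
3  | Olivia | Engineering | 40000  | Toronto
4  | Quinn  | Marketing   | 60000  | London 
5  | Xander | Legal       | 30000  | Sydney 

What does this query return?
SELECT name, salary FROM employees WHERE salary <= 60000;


Filtering: salary <= 60000
Matching: 4 rows

4 rows:
Leo, 30000
Olivia, 40000
Quinn, 60000
Xander, 30000


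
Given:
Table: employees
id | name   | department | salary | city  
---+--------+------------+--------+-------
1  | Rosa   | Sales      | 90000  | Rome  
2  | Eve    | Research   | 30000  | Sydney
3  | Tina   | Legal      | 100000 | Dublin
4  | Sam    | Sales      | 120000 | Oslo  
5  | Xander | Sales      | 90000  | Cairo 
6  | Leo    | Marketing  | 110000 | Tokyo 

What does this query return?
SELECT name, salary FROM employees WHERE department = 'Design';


Filtering: department = 'Design'
Matching rows: 0

Empty result set (0 rows)


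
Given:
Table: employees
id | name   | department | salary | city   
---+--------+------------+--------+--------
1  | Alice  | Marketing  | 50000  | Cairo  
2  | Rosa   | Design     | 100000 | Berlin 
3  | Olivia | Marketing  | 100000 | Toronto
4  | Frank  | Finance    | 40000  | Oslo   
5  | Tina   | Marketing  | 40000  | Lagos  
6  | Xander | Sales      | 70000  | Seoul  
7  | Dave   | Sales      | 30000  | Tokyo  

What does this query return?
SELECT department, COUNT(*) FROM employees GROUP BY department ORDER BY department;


Assigning each row to its department group:
  Alice -> Marketing
  Rosa -> Design
  Olivia -> Marketing
  Frank -> Finance
  Tina -> Marketing
  Xander -> Sales
  Dave -> Sales


4 groups:
Design, 1
Finance, 1
Marketing, 3
Sales, 2


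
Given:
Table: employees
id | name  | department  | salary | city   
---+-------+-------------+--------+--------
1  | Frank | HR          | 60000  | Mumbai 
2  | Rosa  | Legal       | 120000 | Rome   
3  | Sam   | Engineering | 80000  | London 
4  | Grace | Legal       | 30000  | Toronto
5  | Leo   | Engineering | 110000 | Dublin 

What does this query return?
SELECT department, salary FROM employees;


Projecting columns: department, salary

5 rows:
HR, 60000
Legal, 120000
Engineering, 80000
Legal, 30000
Engineering, 110000


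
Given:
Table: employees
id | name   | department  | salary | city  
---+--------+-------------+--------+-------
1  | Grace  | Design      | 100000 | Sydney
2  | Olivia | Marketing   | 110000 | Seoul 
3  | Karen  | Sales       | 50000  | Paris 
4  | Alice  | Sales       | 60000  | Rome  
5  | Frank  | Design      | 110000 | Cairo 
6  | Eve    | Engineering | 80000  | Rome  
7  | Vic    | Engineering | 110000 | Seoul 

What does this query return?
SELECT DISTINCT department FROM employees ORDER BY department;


All 'department' values (row order): Design, Marketing, Sales, Sales, Design, Engineering, Engineering
Removing duplicates leaves 4 unique value(s).

4 values:
Design
Engineering
Marketing
Sales


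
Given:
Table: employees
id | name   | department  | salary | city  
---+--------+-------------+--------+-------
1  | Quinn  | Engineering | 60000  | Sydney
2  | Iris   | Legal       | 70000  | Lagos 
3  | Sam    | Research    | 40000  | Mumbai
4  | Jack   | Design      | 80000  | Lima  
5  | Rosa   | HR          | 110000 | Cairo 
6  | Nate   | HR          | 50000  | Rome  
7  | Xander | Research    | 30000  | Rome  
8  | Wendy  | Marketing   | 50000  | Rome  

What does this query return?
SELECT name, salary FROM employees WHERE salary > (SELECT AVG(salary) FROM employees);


Subquery: AVG(salary) = 61250.0
Filtering: salary > 61250.0
  Iris (70000) -> MATCH
  Jack (80000) -> MATCH
  Rosa (110000) -> MATCH


3 rows:
Iris, 70000
Jack, 80000
Rosa, 110000


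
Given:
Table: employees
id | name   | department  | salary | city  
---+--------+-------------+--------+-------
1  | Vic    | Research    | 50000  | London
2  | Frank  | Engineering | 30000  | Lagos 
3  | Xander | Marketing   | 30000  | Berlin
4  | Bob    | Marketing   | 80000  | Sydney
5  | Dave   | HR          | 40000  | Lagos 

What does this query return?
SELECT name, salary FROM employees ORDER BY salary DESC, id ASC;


Sorting by salary DESC, then id ASC for ties

5 rows:
Bob, 80000
Vic, 50000
Dave, 40000
Frank, 30000
Xander, 30000


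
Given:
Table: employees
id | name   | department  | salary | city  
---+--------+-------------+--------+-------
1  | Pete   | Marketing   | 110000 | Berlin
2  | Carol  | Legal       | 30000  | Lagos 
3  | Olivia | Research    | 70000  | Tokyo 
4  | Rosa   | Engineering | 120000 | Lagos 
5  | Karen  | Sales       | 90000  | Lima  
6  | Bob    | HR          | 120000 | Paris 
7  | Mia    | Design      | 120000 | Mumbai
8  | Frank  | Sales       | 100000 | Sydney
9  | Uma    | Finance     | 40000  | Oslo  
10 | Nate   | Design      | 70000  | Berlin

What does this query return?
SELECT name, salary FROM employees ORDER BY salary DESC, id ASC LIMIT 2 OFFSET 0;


Sort by salary DESC (id ASC tiebreak), then skip 0 and take 2
Rows 1 through 2

2 rows:
Rosa, 120000
Bob, 120000


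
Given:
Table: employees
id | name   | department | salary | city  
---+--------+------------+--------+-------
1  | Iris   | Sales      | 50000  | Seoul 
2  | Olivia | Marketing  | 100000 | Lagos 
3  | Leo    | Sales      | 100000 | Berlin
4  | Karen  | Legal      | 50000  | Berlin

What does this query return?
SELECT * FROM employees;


SELECT * returns all 4 rows with all columns

4 rows:
1, Iris, Sales, 50000, Seoul
2, Olivia, Marketing, 100000, Lagos
3, Leo, Sales, 100000, Berlin
4, Karen, Legal, 50000, Berlin


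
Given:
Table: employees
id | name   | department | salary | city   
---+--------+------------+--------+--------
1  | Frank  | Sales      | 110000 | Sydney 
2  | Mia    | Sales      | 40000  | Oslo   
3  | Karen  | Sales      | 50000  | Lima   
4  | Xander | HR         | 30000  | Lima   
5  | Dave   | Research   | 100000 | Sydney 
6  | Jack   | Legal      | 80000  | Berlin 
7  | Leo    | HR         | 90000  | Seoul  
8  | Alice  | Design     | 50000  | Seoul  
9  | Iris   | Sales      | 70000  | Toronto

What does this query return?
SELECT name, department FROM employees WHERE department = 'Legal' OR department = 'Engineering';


Filtering: department = 'Legal' OR 'Engineering'
Matching: 1 rows

1 rows:
Jack, Legal


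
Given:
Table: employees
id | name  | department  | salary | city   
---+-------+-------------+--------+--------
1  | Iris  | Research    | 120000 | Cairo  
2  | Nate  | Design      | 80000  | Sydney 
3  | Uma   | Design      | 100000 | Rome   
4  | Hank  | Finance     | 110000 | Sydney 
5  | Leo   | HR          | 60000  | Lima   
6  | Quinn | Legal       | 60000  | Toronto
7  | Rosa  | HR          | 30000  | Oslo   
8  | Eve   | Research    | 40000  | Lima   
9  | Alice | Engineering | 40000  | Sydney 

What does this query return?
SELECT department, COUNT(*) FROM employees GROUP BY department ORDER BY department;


Assigning each row to its department group:
  Iris -> Research
  Nate -> Design
  Uma -> Design
  Hank -> Finance
  Leo -> HR
  Quinn -> Legal
  Rosa -> HR
  Eve -> Research
  Alice -> Engineering


6 groups:
Design, 2
Engineering, 1
Finance, 1
HR, 2
Legal, 1
Research, 2


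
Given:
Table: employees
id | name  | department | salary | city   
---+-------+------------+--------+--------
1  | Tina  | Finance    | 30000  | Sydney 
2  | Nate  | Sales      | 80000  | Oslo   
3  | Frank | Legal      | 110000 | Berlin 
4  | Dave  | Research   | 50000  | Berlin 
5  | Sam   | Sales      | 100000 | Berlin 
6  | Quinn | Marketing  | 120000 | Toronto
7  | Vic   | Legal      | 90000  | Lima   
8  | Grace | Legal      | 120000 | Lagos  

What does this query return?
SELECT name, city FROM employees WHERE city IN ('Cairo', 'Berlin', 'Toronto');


Filtering: city IN ('Cairo', 'Berlin', 'Toronto')
Matching: 4 rows

4 rows:
Frank, Berlin
Dave, Berlin
Sam, Berlin
Quinn, Toronto


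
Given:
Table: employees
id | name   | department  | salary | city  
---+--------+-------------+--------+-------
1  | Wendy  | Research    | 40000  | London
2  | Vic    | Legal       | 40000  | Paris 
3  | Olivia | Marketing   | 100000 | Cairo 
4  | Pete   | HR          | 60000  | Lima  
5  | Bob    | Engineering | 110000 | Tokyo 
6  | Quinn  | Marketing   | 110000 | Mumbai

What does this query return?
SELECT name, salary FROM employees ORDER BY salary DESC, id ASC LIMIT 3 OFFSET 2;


Sort by salary DESC (id ASC tiebreak), then skip 2 and take 3
Rows 3 through 5

3 rows:
Olivia, 100000
Pete, 60000
Wendy, 40000


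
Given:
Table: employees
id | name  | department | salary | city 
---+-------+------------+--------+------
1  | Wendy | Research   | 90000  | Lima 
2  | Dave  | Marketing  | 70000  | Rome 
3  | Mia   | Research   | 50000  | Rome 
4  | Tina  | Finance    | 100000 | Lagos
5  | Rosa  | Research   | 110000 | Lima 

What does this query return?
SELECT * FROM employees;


SELECT * returns all 5 rows with all columns

5 rows:
1, Wendy, Research, 90000, Lima
2, Dave, Marketing, 70000, Rome
3, Mia, Research, 50000, Rome
4, Tina, Finance, 100000, Lagos
5, Rosa, Research, 110000, Lima


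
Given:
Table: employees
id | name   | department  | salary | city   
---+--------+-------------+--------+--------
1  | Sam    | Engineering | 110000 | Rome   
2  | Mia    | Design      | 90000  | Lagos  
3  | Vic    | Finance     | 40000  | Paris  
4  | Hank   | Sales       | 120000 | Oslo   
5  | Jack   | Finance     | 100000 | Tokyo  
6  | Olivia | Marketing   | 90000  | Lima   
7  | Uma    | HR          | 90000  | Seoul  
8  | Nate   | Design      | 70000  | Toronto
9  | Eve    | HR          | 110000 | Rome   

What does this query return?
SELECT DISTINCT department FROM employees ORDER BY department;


All 'department' values (row order): Engineering, Design, Finance, Sales, Finance, Marketing, HR, Design, HR
Removing duplicates leaves 6 unique value(s).

6 values:
Design
Engineering
Finance
HR
Marketing
Sales


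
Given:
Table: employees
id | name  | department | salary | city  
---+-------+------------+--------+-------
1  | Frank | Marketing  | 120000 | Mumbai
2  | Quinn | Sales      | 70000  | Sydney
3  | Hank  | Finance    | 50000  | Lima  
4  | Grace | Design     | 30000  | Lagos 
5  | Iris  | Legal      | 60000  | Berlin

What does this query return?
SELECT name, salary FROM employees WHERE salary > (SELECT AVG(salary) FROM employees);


Subquery: AVG(salary) = 66000.0
Filtering: salary > 66000.0
  Frank (120000) -> MATCH
  Quinn (70000) -> MATCH


2 rows:
Frank, 120000
Quinn, 70000


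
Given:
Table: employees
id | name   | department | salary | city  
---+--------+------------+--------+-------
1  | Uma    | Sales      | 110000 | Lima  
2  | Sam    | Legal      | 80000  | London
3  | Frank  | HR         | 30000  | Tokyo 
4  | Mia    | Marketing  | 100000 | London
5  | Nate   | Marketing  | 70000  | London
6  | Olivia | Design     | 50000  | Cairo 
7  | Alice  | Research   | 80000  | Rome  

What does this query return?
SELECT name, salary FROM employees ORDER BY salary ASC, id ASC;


Sorting by salary ASC, then id ASC for ties

7 rows:
Frank, 30000
Olivia, 50000
Nate, 70000
Sam, 80000
Alice, 80000
Mia, 100000
Uma, 110000


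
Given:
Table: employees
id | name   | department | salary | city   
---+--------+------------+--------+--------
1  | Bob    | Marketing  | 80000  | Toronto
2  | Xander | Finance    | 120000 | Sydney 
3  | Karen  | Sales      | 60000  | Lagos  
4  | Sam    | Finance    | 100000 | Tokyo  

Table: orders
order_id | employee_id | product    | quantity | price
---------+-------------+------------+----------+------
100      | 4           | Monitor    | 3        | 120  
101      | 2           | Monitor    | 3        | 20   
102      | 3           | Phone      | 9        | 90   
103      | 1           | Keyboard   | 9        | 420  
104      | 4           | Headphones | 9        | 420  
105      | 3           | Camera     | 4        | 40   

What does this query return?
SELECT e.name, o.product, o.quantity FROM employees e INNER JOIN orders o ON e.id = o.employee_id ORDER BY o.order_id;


Joining employees.id = orders.employee_id:
  employee Sam (id=4) -> order Monitor
  employee Xander (id=2) -> order Monitor
  employee Karen (id=3) -> order Phone
  employee Bob (id=1) -> order Keyboard
  employee Sam (id=4) -> order Headphones
  employee Karen (id=3) -> order Camera


6 rows:
Sam, Monitor, 3
Xander, Monitor, 3
Karen, Phone, 9
Bob, Keyboard, 9
Sam, Headphones, 9
Karen, Camera, 4


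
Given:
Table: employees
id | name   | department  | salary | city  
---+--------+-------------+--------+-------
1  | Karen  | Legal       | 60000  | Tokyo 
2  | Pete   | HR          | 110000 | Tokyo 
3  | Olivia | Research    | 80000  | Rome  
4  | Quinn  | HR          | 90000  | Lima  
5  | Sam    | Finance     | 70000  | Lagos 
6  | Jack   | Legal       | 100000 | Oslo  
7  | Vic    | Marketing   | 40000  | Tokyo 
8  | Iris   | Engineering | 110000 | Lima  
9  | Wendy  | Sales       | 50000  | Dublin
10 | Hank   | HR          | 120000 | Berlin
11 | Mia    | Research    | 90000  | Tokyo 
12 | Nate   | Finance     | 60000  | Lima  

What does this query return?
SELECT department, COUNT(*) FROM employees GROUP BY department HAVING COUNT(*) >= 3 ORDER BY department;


Groups with count >= 3:
  HR: 3 -> PASS
  Engineering: 1 -> filtered out
  Finance: 2 -> filtered out
  Legal: 2 -> filtered out
  Marketing: 1 -> filtered out
  Research: 2 -> filtered out
  Sales: 1 -> filtered out


1 groups:
HR, 3


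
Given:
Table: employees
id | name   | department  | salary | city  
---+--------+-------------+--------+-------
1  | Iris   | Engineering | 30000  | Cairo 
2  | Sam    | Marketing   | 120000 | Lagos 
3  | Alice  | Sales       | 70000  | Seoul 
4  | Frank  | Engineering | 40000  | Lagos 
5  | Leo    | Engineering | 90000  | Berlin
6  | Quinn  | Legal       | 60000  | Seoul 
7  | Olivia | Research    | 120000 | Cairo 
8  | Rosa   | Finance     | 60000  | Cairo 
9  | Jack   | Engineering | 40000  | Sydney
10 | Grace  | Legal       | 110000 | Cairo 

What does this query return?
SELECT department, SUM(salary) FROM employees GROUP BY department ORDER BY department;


Summing salary within each department:
  Engineering: 30000 + 40000 + 90000 + 40000 = 200000
  Finance: 60000 = 60000
  Legal: 60000 + 110000 = 170000
  Marketing: 120000 = 120000
  Research: 120000 = 120000
  Sales: 70000 = 70000


6 groups:
Engineering, 200000
Finance, 60000
Legal, 170000
Marketing, 120000
Research, 120000
Sales, 70000


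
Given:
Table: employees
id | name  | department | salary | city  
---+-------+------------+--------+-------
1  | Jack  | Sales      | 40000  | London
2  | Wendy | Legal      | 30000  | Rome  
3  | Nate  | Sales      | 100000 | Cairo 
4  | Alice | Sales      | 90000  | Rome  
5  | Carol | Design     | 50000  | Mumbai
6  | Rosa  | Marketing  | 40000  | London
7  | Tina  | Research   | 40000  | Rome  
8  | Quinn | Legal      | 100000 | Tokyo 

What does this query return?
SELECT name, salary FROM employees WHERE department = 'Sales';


Filtering: department = 'Sales'
Matching rows: 3

3 rows:
Jack, 40000
Nate, 100000
Alice, 90000


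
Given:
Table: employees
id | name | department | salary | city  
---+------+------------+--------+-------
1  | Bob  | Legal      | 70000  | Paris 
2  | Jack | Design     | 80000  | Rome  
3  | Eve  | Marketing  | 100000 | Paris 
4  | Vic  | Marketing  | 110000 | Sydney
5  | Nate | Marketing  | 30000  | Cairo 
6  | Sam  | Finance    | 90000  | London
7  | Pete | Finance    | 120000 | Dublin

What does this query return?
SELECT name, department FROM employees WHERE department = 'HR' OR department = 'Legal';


Filtering: department = 'HR' OR 'Legal'
Matching: 1 rows

1 rows:
Bob, Legal


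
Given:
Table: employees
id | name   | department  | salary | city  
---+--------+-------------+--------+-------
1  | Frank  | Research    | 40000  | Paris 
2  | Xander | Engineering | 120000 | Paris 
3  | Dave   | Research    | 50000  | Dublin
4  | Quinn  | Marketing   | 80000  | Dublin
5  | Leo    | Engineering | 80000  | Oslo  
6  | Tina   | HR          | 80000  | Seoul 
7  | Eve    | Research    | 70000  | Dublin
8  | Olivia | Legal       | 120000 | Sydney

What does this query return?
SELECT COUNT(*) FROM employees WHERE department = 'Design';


Counting rows where department = 'Design'


0


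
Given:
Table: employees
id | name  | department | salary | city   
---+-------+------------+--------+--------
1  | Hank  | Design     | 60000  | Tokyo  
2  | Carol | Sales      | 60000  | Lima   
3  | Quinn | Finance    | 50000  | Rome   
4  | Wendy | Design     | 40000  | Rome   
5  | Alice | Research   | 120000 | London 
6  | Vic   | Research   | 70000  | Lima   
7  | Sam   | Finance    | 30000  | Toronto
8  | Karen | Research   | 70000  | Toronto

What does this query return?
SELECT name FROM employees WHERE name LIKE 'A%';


LIKE 'A%' matches names starting with 'A'
Matching: 1

1 rows:
Alice


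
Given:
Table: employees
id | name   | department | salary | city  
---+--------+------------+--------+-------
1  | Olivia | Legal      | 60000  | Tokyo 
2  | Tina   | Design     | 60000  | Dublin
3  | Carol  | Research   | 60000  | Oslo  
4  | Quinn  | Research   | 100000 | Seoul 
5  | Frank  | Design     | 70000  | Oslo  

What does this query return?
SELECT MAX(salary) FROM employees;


Salaries: 60000, 60000, 60000, 100000, 70000
MAX = 100000

100000


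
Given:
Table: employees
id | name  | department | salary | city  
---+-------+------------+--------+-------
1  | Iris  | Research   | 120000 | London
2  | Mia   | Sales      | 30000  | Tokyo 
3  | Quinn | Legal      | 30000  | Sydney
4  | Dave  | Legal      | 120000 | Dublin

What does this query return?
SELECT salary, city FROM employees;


Projecting columns: salary, city

4 rows:
120000, London
30000, Tokyo
30000, Sydney
120000, Dublin


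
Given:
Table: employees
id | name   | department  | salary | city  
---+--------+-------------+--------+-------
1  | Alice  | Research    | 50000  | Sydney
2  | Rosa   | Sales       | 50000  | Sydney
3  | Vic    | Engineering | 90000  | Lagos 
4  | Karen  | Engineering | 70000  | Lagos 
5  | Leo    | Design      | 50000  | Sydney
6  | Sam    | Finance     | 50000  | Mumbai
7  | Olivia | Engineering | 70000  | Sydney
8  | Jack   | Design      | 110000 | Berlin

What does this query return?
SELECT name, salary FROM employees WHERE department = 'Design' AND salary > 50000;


Filtering: department = 'Design' AND salary > 50000
Matching: 1 rows

1 rows:
Jack, 110000
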